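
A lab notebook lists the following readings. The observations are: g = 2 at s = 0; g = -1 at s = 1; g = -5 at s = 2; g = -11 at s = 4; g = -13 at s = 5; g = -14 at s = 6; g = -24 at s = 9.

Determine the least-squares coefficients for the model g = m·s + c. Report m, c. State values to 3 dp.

From the data, Σs·s = 163, Σs = 27, Σ1 = 7.
And Σs·g = -420, Σg = -66.
So AᵀA·[m, c]ᵀ = Aᵀg: [[163, 27]; [27, 7]]·[m, c]ᵀ = [-420, -66]ᵀ.
Determinant 163·7 − 27² = 412.
m = ((-420)·7 − 27·(-66))/412 = -579/206; c = (163·(-66) − 27·(-420))/412 = 291/206.

m = -2.811, c = 1.413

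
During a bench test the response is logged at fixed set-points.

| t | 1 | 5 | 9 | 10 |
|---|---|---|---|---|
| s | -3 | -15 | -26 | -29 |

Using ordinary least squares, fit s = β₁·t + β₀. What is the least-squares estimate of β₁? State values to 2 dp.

β₁ = -2.87

The normal equations are: 207·β₁ + 25·β₀ = -602;  25·β₁ + 4·β₀ = -73.
(Σt·t = 207, Σt = 25, Σ1 = 4, Σt·s = -602, Σs = -73.)
Eliminating β₀: 4·(row 1) − 25·(row 2) gives 203·β₁ = 4·(-602) − 25·(-73) = -583, so β₁ = -583/203.
Then β₀ = ((-73) − 25·(-583/203))/4 = -61/203.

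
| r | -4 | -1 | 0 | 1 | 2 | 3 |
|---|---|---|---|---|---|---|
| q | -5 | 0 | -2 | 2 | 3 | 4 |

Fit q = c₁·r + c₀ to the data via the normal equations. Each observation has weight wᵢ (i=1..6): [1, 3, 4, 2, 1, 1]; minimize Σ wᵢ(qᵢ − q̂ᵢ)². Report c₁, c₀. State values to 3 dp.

From the data, Σwᵢ·r·r = 34, Σwᵢ·r = 0, Σwᵢ·1 = 12.
And Σwᵢ·r·q = 42, Σwᵢ·q = -2.
So AᵀWA·[c₁, c₀]ᵀ = AᵀWq: [[34, 0]; [0, 12]]·[c₁, c₀]ᵀ = [42, -2]ᵀ.
Eliminating c₀: 12·(row 1) − 0·(row 2) gives 408·c₁ = 12·42 − 0·(-2) = 504, so c₁ = 21/17.
Then c₀ = ((-2) − 0·(21/17))/12 = -1/6.

c₁ = 1.235, c₀ = -0.167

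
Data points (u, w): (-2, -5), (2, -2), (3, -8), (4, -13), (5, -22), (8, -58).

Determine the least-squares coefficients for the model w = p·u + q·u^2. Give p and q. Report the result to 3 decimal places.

Setting ∂/∂p … = 0 gives: 122·p + 728·q = -644;  728·p + 5090·q = -4570.
(Σu·u = 122, Σu·u^2 = 728, Σu^2·u^2 = 5090, Σu·w = -644, Σu^2·w = -4570.)
Eliminating q: 5090·(row 1) − 728·(row 2) gives 90996·p = 5090·(-644) − 728·(-4570) = 49000, so p = 12250/22749.
Then q = ((-4570) − 728·(12250/22749))/5090 = -22177/22749.

p = 0.538, q = -0.975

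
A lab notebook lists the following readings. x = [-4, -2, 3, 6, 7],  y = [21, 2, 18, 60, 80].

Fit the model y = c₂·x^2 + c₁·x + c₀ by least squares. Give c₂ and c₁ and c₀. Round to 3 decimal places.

c₂ = 1.490, c₁ = 1.042, c₀ = 0.153

From the data, Σx^2·x^2 = 4050, Σx^2·x = 514, Σx^2 = 114, Σx·x = 114, Σx = 10, Σ1 = 5.
For Mᵀy: Σx^2·y = 6586, Σx·y = 886, Σy = 181.
Inverting the 3×3 Gram matrix, [c₂, c₁, c₀]ᵀ = [50813/34112, 2735/2624, 651/4264]ᵀ.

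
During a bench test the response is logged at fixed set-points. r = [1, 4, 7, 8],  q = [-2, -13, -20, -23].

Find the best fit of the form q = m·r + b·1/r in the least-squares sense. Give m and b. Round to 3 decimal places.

m = -2.928, b = 0.665

Entries of AᵀA: Σr·r = 130, Σr·1/r = 4, Σ1/r·1/r = 3445/3136.
And Σr·q = -378, Σ1/r·q = -615/56.
So AᵀA·[m, b]ᵀ = Aᵀq: [[130, 4]; [4, 3445/3136]]·[m, b]ᵀ = [-378, -615/56]ᵀ.
Determinant 130·(3445/3136) − 4² = 198837/1568.
m = ((-378)·(3445/3136) − 4·(-615/56))/(198837/1568) = -194075/66279; b = (130·(-615/56) − 4·(-378))/(198837/1568) = 44072/66279.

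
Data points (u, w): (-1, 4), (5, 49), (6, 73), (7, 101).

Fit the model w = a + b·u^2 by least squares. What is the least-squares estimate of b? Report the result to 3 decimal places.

Normal-equation sums: Σ1 = 4, Σu^2 = 111, Σu^2·u^2 = 4323.
For Xᵀw: Σw = 227, Σu^2·w = 8806.
XᵀX·[a, b]ᵀ = Xᵀw becomes [[4, 111]; [111, 4323]]·[a, b]ᵀ = [227, 8806]ᵀ.
Determinant 4·4323 − 111² = 4971.
a = (227·4323 − 111·8806)/4971 = 1285/1657; b = (4·8806 − 111·227)/4971 = 10027/4971.

b = 2.017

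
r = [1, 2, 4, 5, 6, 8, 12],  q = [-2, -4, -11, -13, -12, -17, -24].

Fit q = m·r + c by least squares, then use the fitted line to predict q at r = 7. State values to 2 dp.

Forming AᵀA = [[290, 38]; [38, 7]] and Aᵀq = [-615, -83]ᵀ gives AᵀA·[m, c]ᵀ = Aᵀq.
det = 290·7 − 38² = 586.
m = ((-615)·7 − 38·(-83))/586 = -1151/586; c = (290·(-83) − 38·(-615))/586 = -350/293.
At r = 7: q̂ = (-1151/586)·(7) + (-350/293)·(1) = -8757/586.

q̂ = -14.94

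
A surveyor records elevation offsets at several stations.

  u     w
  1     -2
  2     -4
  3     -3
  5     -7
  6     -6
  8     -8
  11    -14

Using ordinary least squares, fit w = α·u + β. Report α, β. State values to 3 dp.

With design matrix A, AᵀA = [[260, 36]; [36, 7]] and Aᵀw = [-308, -44]ᵀ.
Eliminating β: 7·(row 1) − 36·(row 2) gives 524·α = 7·(-308) − 36·(-44) = -572, so α = -143/131.
Then β = ((-44) − 36·(-143/131))/7 = -88/131.

α = -1.092, β = -0.672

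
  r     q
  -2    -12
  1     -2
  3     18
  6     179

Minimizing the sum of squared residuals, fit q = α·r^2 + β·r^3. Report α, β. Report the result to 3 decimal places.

Setting ∂/∂α … = 0 gives: 1394·α + 7988·β = 6556;  7988·α + 47450·β = 39244.
(Σr^2·r^2 = 1394, Σr^2·r^3 = 7988, Σr^3·r^3 = 47450, Σr^2·q = 6556, Σr^3·q = 39244.)
Eliminating β: 47450·(row 1) − 7988·(row 2) gives 2337156·α = 47450·6556 − 7988·39244 = -2398872, so α = -199906/194763.
Then β = (39244 − 7988·(-199906/194763))/47450 = 194734/194763.

α = -1.026, β = 1.000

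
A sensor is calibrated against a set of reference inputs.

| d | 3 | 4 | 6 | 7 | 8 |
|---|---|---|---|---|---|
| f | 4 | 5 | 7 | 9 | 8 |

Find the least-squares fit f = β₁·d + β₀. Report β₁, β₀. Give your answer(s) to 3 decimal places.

Compute the Gram sums: Σd·d = 174, Σd = 28, Σ1 = 5.
Right-hand side: Σd·f = 201, Σf = 33.
Δ = 174·5 − 28² = 86.
β₁ = (201·5 − 28·33)/86 = 81/86; β₀ = (174·33 − 28·201)/86 = 57/43.

β₁ = 0.942, β₀ = 1.326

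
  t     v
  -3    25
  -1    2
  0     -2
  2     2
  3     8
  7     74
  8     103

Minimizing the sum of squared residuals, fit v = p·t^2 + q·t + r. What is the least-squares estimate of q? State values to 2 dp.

With design matrix A, AᵀA = [[6676, 862, 136]; [862, 136, 16]; [136, 16, 7]] and Aᵀv = [10525, 1293, 212]ᵀ.
Solving the 3×3 system (Gaussian elimination) gives p = 10633/5406, q = -4995/1802, r = -4304/2703.

q = -2.77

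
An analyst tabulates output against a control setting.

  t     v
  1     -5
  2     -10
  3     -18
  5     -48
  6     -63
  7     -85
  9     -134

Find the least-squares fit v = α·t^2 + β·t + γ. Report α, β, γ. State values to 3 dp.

α = -1.438, β = -1.878, γ = -0.893

The normal equations are: 10981·α + 1449·β + 205·γ = -18694;  1449·α + 205·β + 33·γ = -2498;  205·α + 33·β + 7·γ = -363.
Row-reducing yields α = -16547/11508, β = -7205/3836, γ = -5141/5754.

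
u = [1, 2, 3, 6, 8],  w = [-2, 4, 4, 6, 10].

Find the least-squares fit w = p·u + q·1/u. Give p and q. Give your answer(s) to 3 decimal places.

Setting ∂/∂p … = 0 gives: 114·p + 5·q = 134;  5·p + (809/576)·q = 43/12.
(Σu·u = 114, Σu·1/u = 5, Σ1/u·1/u = 809/576, Σu·w = 134, Σ1/u·w = 43/12.)
Determinant 114·(809/576) − 5² = 12971/96.
p = (134·(809/576) − 5·(43/12))/(12971/96) = 49043/38913; q = (114·(43/12) − 5·134)/(12971/96) = -25104/12971.

p = 1.260, q = -1.935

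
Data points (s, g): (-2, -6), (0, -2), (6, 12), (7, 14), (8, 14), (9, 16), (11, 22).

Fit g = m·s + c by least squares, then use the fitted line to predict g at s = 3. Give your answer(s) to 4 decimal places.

ĝ = 4.5851

From the data, Σs·s = 355, Σs = 39, Σ1 = 7.
Moment sums: Σs·g = 680, Σg = 70.
Determinant 355·7 − 39² = 964.
m = (680·7 − 39·70)/964 = 1015/482; c = (355·70 − 39·680)/964 = -835/482.
At s = 3: ĝ = (1015/482)·(3) + (-835/482)·(1) = 1105/241.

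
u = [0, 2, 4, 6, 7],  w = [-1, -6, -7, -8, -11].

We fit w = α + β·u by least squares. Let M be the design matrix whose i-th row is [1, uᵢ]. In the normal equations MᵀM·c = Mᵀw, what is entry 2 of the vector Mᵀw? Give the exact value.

Entry 2 ↔ basis u, so (Mᵀw)_{2} = Σᵢ (u)·wᵢ = (0)·(-1) + (2)·(-6) + (4)·(-7) + (6)·(-8) + (7)·(-11) = -165.

-165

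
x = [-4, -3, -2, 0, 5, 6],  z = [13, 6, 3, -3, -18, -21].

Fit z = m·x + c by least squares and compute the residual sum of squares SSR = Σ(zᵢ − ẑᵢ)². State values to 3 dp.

SSR = 9.970

With design matrix A, AᵀA = [[90, 2]; [2, 6]] and Aᵀz = [-292, -20]ᵀ.
Eliminating c: 6·(row 1) − 2·(row 2) gives 536·m = 6·(-292) − 2·(-20) = -1712, so m = -214/67.
Then c = ((-20) − 2·(-214/67))/6 = -152/67.
Residuals: 167/67, -88/67, -75/67, -49/67, 16/67, 29/67; SSR = 668/67.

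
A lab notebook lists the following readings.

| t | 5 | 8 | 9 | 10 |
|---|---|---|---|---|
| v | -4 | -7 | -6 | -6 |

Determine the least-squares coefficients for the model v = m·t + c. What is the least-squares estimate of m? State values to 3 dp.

Normal-equation sums: Σt·t = 270, Σt = 32, Σ1 = 4.
And Σt·v = -190, Σv = -23.
Determinant 270·4 − 32² = 56.
m = ((-190)·4 − 32·(-23))/56 = -3/7; c = (270·(-23) − 32·(-190))/56 = -65/28.

m = -0.429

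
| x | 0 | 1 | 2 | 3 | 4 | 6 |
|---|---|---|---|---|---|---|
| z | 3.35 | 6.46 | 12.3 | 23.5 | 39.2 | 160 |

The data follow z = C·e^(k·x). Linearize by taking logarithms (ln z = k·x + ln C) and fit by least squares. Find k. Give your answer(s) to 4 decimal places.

Let Y = ln z. Fitting Y = k·x + ln C by least squares:
XᵀX = [[66.0000, 16.0000]; [16.0000, 6]], rhs = [61.4816, 17.4850]ᵀ  (here Σx = 16.0000, Σ(x)² = 66.0000, Σln z = 17.4850, Σx·ln z = 61.4816).
Δ = 66.0000·6 − (16.0000)² = 140.0000; k = (61.4816·6 − 16.0000·17.4850)/140.0000 = 0.63663, ln C = (66.0000·17.4850 − 16.0000·61.4816)/140.0000 = 1.21648.

k = 0.6366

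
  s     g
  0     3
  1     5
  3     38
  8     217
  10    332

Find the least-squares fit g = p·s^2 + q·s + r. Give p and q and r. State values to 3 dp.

p = 3.043, q = 2.595, r = 1.678

From the data, Σs^2·s^2 = 14178, Σs^2·s = 1540, Σs^2 = 174, Σs·s = 174, Σs = 22, Σ1 = 5.
Moment sums: Σs^2·g = 47435, Σs·g = 5175, Σg = 595.
So AᵀA·[p, q, r]ᵀ = Aᵀg: [[14178, 1540, 174]; [1540, 174, 22]; [174, 22, 5]]·[p, q, r]ᵀ = [47435, 5175, 595]ᵀ.
Row-reducing yields p = 208345/68462, q = 177655/68462, r = 57445/34231.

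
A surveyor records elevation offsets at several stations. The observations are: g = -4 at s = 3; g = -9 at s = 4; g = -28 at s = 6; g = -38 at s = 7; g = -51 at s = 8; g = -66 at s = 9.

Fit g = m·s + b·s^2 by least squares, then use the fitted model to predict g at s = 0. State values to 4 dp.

From the data, Σs·s = 255, Σs·s^2 = 1891, Σs^2·s^2 = 14691.
Right-hand side: Σs·g = -1484, Σs^2·g = -11660.
Eliminating b: 14691·(row 1) − 1891·(row 2) gives 170324·m = 14691·(-1484) − 1891·(-11660) = 247616, so m = 61904/42581.
Then b = ((-11660) − 1891·(61904/42581))/14691 = -41764/42581.
At s = 0: ĝ = (61904/42581)·(0) + (-41764/42581)·(0) = 0.

ĝ = 0.0000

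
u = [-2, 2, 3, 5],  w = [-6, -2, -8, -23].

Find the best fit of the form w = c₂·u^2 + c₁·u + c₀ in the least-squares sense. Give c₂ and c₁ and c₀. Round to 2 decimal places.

c₂ = -1.10, c₁ = 0.83, c₀ = 0.11

The normal system AᵀA·[c₂, c₁, c₀]ᵀ = Aᵀw is [[738, 152, 42]; [152, 42, 8]; [42, 8, 4]]·[c₂, c₁, c₀]ᵀ = [-679, -131, -39]ᵀ.
Inverting the 3×3 Gram matrix, [c₂, c₁, c₀]ᵀ = [-3403/3098, 2585/3098, 178/1549]ᵀ.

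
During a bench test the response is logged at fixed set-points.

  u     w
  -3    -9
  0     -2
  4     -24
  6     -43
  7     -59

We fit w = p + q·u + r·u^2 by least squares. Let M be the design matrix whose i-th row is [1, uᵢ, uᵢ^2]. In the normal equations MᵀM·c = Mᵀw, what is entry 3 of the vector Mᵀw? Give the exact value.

Entry 3 ↔ basis u^2, so (Mᵀw)_{3} = Σᵢ (u^2)·wᵢ = (9)·(-9) + (0)·(-2) + (16)·(-24) + (36)·(-43) + (49)·(-59) = -4904.

-4904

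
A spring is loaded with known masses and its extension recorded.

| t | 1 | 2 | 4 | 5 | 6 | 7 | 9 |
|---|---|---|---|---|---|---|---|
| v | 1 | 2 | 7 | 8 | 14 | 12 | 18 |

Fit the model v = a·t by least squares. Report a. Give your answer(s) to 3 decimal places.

Compute the Gram sums: Σt·t = 212.
Moment sums: Σt·v = 403.
a = 403/212 = 1.90094.

a = 1.901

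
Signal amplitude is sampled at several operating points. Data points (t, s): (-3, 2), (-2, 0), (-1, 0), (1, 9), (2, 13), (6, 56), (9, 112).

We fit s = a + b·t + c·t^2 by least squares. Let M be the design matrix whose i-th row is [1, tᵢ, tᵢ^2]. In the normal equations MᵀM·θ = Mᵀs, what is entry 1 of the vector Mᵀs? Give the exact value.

192

Entry 1 ↔ basis 1, so (Mᵀs)_{1} = Σᵢ sᵢ = (1)·(2) + (1)·(0) + (1)·(0) + (1)·(9) + (1)·(13) + (1)·(56) + (1)·(112) = 192.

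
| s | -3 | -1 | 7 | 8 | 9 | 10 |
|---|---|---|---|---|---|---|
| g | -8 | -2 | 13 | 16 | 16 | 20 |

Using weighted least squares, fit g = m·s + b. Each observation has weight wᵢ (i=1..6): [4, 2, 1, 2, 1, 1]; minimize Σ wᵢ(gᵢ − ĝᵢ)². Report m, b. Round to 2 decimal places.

From the data, Σwᵢ·s·s = 396, Σwᵢ·s = 28, Σwᵢ·1 = 11.
Right-hand side: Σwᵢ·s·g = 791, Σwᵢ·g = 45.
Normal equations: [[396, 28]; [28, 11]]·[m, b]ᵀ = [791, 45]ᵀ.
det = 396·11 − 28² = 3572.
m = (791·11 − 28·45)/3572 = 7441/3572; b = (396·45 − 28·791)/3572 = -1082/893.

m = 2.08, b = -1.21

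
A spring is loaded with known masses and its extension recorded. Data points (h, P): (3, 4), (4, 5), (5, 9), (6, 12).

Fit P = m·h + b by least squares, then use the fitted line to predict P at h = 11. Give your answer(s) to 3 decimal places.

P̂ = 25.700

Sums needed: Σh·h = 86, Σh = 18, Σ1 = 4.
Moment sums: Σh·P = 149, ΣP = 30.
MᵀM·[m, b]ᵀ = MᵀP becomes [[86, 18]; [18, 4]]·[m, b]ᵀ = [149, 30]ᵀ.
Δ = 86·4 − 18² = 20.
m = (149·4 − 18·30)/20 = 14/5; b = (86·30 − 18·149)/20 = -51/10.
At h = 11: P̂ = (14/5)·(11) + (-51/10)·(1) = 257/10.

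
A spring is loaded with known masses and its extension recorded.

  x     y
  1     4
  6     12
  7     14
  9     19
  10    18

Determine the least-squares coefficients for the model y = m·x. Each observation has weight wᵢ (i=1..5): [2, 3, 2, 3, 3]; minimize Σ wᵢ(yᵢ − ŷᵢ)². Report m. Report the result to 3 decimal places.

Sums needed: Σwᵢ·x·x = 751.
For MᵀWy: Σwᵢ·x·y = 1473.
So MᵀWM·[m]ᵀ = MᵀWy: [[751]]·[m]ᵀ = [1473]ᵀ.
Hence m = 1473 / 751 ≈ 1.96138.

m = 1.961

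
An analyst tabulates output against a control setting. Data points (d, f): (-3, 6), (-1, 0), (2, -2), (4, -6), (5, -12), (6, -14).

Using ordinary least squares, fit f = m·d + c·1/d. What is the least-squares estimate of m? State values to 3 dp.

m = -2.286

Normal-equation sums: Σd·d = 91, Σd·1/d = 6, Σ1/d·1/d = 5369/3600.
For Mᵀf: Σd·f = -190, Σ1/d·f = -277/30.
Normal equations: [[91, 6]; [6, 5369/3600]]·[m, c]ᵀ = [-190, -277/30]ᵀ.
Determinant 91·(5369/3600) − 6² = 358979/3600.
m = ((-190)·(5369/3600) − 6·(-277/30))/(358979/3600) = -820670/358979; c = (91·(-277/30) − 6·(-190))/(358979/3600) = 1079160/358979.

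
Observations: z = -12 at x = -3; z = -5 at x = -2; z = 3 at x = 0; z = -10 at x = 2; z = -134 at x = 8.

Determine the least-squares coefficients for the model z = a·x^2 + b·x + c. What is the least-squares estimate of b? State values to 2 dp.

The normal system MᵀM·[a, b, c]ᵀ = Mᵀz is [[4209, 485, 81]; [485, 81, 5]; [81, 5, 5]]·[a, b, c]ᵀ = [-8744, -1046, -158]ᵀ.
Solving the 3×3 system (Gaussian elimination) gives a = -69539/35588, b = -46163/35588, c = 24057/17794.

b = -1.30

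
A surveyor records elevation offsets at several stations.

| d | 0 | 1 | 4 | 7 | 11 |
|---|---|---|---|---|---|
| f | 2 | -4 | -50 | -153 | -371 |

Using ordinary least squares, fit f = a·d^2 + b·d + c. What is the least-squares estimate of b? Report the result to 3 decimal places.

b = -1.183

Entries of MᵀM: Σd^2·d^2 = 17299, Σd^2·d = 1739, Σd^2 = 187, Σd·d = 187, Σd = 23, Σ1 = 5.
Right-hand side: Σd^2·f = -53192, Σd·f = -5356, Σf = -576.
Solving the 3×3 system (Gaussian elimination) gives a = -39909/13436, b = -15901/13436, c = 8957/6718.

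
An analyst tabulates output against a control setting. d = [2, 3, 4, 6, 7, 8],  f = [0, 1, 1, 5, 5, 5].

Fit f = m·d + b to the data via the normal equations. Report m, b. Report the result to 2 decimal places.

m = 0.96, b = -1.99

From the data, Σd·d = 178, Σd = 30, Σ1 = 6.
For Xᵀf: Σd·f = 112, Σf = 17.
XᵀX·[m, b]ᵀ = Xᵀf becomes [[178, 30]; [30, 6]]·[m, b]ᵀ = [112, 17]ᵀ.
Determinant 178·6 − 30² = 168.
m = (112·6 − 30·17)/168 = 27/28; b = (178·17 − 30·112)/168 = -167/84.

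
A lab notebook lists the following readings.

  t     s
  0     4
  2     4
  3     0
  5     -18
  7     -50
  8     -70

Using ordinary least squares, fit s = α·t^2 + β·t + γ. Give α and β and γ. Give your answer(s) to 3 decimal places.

Normal-equation sums: Σt^2·t^2 = 7219, Σt^2·t = 1015, Σt^2 = 151, Σt·t = 151, Σt = 25, Σ1 = 6.
Moment sums: Σt^2·s = -7364, Σt·s = -992, Σs = -130.
MᵀM·[α, β, γ]ᵀ = Mᵀs becomes [[7219, 1015, 151]; [1015, 151, 25]; [151, 25, 6]]·[α, β, γ]ᵀ = [-7364, -992, -130]ᵀ.
Solving the 3×3 system (Gaussian elimination) gives α = -1119/703, β = 2459/703, γ = 2684/703.

α = -1.592, β = 3.498, γ = 3.818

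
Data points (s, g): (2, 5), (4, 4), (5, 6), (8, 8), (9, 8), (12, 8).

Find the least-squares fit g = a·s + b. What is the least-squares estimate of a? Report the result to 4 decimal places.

a = 0.4158

Sums needed: Σs·s = 334, Σs = 40, Σ1 = 6.
For Mᵀg: Σs·g = 288, Σg = 39.
Determinant 334·6 − 40² = 404.
a = (288·6 − 40·39)/404 = 42/101; b = (334·39 − 40·288)/404 = 753/202.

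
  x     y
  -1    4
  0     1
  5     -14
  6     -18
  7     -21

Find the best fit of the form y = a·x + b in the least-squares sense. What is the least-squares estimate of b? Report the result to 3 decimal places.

Normal-equation sums: Σx·x = 111, Σx = 17, Σ1 = 5.
Moment sums: Σx·y = -329, Σy = -48.
Normal equations: [[111, 17]; [17, 5]]·[a, b]ᵀ = [-329, -48]ᵀ.
Determinant 111·5 − 17² = 266.
a = ((-329)·5 − 17·(-48))/266 = -829/266; b = (111·(-48) − 17·(-329))/266 = 265/266.

b = 0.996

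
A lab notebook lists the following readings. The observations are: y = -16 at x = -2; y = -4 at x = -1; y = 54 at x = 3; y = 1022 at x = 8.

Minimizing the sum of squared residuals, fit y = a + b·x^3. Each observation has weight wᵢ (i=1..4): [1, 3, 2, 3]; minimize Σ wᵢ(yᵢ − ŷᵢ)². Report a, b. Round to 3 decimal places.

Compute the Gram sums: Σwᵢ·1 = 9, Σwᵢ·x^3 = 1579, Σwᵢ·x^3·x^3 = 787957.
Right-hand side: Σwᵢ·y = 3146, Σwᵢ·x^3·y = 1572848.
AᵀWA·[a, b]ᵀ = AᵀWy becomes [[9, 1579]; [1579, 787957]]·[a, b]ᵀ = [3146, 1572848]ᵀ.
Determinant 9·787957 − 1579² = 4598372.
a = (3146·787957 − 1579·1572848)/4598372 = -2307135/2299186; b = (9·1572848 − 1579·3146)/4598372 = 4594049/2299186.

a = -1.003, b = 1.998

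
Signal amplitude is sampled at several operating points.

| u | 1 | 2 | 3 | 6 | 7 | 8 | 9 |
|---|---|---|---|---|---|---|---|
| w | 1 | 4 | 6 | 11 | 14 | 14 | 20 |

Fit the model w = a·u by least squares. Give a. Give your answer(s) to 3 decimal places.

The normal system MᵀM·[a]ᵀ = Mᵀw is [[244]]·[a]ᵀ = [483]ᵀ.
a = 483/244 = 1.97951.

a = 1.980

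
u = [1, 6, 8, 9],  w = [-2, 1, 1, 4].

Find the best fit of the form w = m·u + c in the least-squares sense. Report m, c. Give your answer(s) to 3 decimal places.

Setting ∂/∂m … = 0 gives: 182·m + 24·c = 48;  24·m + 4·c = 4.
Δ = 182·4 − 24² = 152.
m = (48·4 − 24·4)/152 = 12/19; c = (182·4 − 24·48)/152 = -53/19.

m = 0.632, c = -2.789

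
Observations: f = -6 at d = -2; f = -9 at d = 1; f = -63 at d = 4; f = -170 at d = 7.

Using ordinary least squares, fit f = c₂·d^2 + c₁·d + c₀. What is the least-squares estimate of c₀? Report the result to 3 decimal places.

c₀ = -2.056

AᵀA·[c₂, c₁, c₀]ᵀ = Aᵀf reads: 2674·c₂ + 400·c₁ + 70·c₀ = -9371;  400·c₂ + 70·c₁ + 10·c₀ = -1439;  70·c₂ + 10·c₁ + 4·c₀ = -248.
(Σd^2·d^2 = 2674, Σd^2·d = 400, Σd^2 = 70, Σd·d = 70, Σd = 10, Σ1 = 4, Σd^2·f = -9371, Σd·f = -1439, Σf = -248.)
Solving the 3×3 system (Gaussian elimination) gives c₂ = -26/9, c₁ = -169/45, c₀ = -37/18.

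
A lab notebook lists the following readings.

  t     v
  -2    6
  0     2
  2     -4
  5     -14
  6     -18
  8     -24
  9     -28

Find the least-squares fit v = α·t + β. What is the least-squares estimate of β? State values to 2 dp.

From the data, Σt·t = 214, Σt = 28, Σ1 = 7.
And Σt·v = -642, Σv = -80.
MᵀM·[α, β]ᵀ = Mᵀv becomes [[214, 28]; [28, 7]]·[α, β]ᵀ = [-642, -80]ᵀ.
Δ = 214·7 − 28² = 714.
α = ((-642)·7 − 28·(-80))/714 = -161/51; β = (214·(-80) − 28·(-642))/714 = 428/357.

β = 1.20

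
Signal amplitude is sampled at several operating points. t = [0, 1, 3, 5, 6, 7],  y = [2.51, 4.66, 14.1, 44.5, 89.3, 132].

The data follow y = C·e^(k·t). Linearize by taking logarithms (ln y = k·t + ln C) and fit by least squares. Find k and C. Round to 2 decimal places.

Let Y = ln y. Fitting Y = k·t + ln C by least squares:
Σt = 22.0000, Σ(t)² = 120.0000, Σln y = 18.2758, Σt·ln y = 89.5866.
Equations: 120.0000·k + 22.0000·ln C = 89.5866;  22.0000·k + 6·ln C = 18.2758.
Solving (det = 236.0000): k = 0.57395, ln C = 0.94147, so C = exp(0.94147) = 2.56374.

k = 0.57, C = 2.56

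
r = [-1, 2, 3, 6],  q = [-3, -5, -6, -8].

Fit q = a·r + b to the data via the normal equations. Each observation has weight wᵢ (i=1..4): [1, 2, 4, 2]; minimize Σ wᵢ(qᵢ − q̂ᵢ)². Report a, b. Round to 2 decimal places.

a = -0.72, b = -3.72

Setting ∂/∂a … = 0 gives: 117·a + 27·b = -185;  27·a + 9·b = -53.
(Σwᵢ·r·r = 117, Σwᵢ·r = 27, Σwᵢ·1 = 9, Σwᵢ·r·q = -185, Σwᵢ·q = -53.)
Eliminating b: 9·(row 1) − 27·(row 2) gives 324·a = 9·(-185) − 27·(-53) = -234, so a = -13/18.
Then b = ((-53) − 27·(-13/18))/9 = -67/18.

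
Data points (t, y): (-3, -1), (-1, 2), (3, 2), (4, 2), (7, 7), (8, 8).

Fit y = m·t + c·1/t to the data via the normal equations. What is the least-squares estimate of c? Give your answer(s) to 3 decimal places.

c = -3.424

With design matrix A, AᵀA = [[148, 6]; [6, 37277/28224]] and Aᵀy = [128, 3/2]ᵀ.
det = 148·(37277/28224) − 6² = 1125233/7056.
m = (128·(37277/28224) − 6·(3/2))/(1125233/7056) = 1129360/1125233; c = (148·(3/2) − 6·128)/(1125233/7056) = -3852576/1125233.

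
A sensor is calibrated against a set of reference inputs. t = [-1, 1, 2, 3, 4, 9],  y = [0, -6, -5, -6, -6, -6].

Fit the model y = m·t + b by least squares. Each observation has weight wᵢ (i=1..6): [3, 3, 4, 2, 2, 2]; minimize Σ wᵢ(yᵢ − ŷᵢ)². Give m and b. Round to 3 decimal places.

m = -0.485, b = -3.412

From the data, Σwᵢ·t·t = 234, Σwᵢ·t = 40, Σwᵢ·1 = 16.
Right-hand side: Σwᵢ·t·y = -250, Σwᵢ·y = -74.
So MᵀWM·[m, b]ᵀ = MᵀWy: [[234, 40]; [40, 16]]·[m, b]ᵀ = [-250, -74]ᵀ.
Eliminating b: 16·(row 1) − 40·(row 2) gives 2144·m = 16·(-250) − 40·(-74) = -1040, so m = -65/134.
Then b = ((-74) − 40·(-65/134))/16 = -1829/536.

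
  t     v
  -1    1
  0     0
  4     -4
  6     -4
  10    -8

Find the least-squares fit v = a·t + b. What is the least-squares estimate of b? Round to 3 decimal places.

b = 0.010

The normal equations are: 153·a + 19·b = -121;  19·a + 5·b = -15.
det = 153·5 − 19² = 404.
a = ((-121)·5 − 19·(-15))/404 = -80/101; b = (153·(-15) − 19·(-121))/404 = 1/101.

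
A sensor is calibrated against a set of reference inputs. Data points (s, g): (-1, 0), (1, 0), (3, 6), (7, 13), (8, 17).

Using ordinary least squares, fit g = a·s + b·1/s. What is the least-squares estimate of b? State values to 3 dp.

b = -2.003

Sums needed: Σs·s = 124, Σs·1/s = 5, Σ1/s·1/s = 60601/28224.
Right-hand side: Σs·g = 245, Σ1/s·g = 335/56.
Normal equations: [[124, 5]; [5, 60601/28224]]·[a, b]ᵀ = [245, 335/56]ᵀ.
Eliminating b: (60601/28224)·(row 1) − 5·(row 2) gives (1702231/7056)·a = (60601/28224)·245 − 5·(335/56) = 2000435/4032, so a = 14003045/6808924.
Then b = ((335/56) − 5·(14003045/6808924))/(60601/28224) = -3409560/1702231.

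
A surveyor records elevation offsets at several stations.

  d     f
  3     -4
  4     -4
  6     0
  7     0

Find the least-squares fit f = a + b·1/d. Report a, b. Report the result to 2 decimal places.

Forming MᵀM = [[4, 25/28]; [25/28, 1565/7056]] and Mᵀf = [-8, -7/3]ᵀ gives MᵀM·[a, b]ᵀ = Mᵀf.
Eliminating b: (1565/7056)·(row 1) − (25/28)·(row 2) gives (635/7056)·a = (1565/7056)·(-8) − (25/28)·(-7/3) = 545/1764, so a = 436/127.
Then b = ((-7/3) − (25/28)·(436/127))/(1565/7056) = -15456/635.

a = 3.43, b = -24.34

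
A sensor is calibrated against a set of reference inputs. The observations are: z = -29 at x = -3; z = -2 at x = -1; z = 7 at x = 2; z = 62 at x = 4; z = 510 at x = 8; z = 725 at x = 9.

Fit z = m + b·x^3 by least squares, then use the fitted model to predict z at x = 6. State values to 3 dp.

Forming AᵀA = [[6, 1285]; [1285, 798475]] and Aᵀz = [1273, 794454]ᵀ gives AᵀA·[m, b]ᵀ = Aᵀz.
det = 6·798475 − 1285² = 3139625.
m = (1273·798475 − 1285·794454)/3139625 = -882943/627925; b = (6·794454 − 1285·1273)/3139625 = 3130919/3139625.
At x = 6: ẑ = (-882943/627925)·(1) + (3130919/3139625)·(216) = 671863789/3139625.

ẑ = 213.995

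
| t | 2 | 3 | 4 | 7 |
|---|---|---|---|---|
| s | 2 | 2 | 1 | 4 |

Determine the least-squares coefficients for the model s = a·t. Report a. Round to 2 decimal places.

From the data, Σt·t = 78.
Moment sums: Σt·s = 42.
AᵀA·[a]ᵀ = Aᵀs becomes [[78]]·[a]ᵀ = [42]ᵀ.
Hence a = 42 / 78 ≈ 0.538462.

a = 0.54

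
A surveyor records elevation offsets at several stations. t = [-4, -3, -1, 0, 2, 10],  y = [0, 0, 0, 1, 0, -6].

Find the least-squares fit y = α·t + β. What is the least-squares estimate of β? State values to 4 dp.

β = -0.5366

From the data, Σt·t = 130, Σt = 4, Σ1 = 6.
Moment sums: Σt·y = -60, Σy = -5.
Normal equations: [[130, 4]; [4, 6]]·[α, β]ᵀ = [-60, -5]ᵀ.
det = 130·6 − 4² = 764.
α = ((-60)·6 − 4·(-5))/764 = -85/191; β = (130·(-5) − 4·(-60))/764 = -205/382.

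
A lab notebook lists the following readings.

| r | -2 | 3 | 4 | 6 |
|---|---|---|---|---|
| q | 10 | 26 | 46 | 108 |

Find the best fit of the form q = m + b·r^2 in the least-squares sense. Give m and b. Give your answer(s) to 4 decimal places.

Sums needed: Σ1 = 4, Σr^2 = 65, Σr^2·r^2 = 1649.
For Xᵀq: Σq = 190, Σr^2·q = 4898.
XᵀX·[m, b]ᵀ = Xᵀq becomes [[4, 65]; [65, 1649]]·[m, b]ᵀ = [190, 4898]ᵀ.
Eliminating b: 1649·(row 1) − 65·(row 2) gives 2371·m = 1649·190 − 65·4898 = -5060, so m = -5060/2371.
Then b = (4898 − 65·(-5060/2371))/1649 = 7242/2371.

m = -2.1341, b = 3.0544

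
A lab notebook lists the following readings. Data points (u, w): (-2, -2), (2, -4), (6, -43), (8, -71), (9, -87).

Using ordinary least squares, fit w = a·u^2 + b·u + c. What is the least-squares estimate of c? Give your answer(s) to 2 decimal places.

Sums needed: Σu^2·u^2 = 11985, Σu^2·u = 1457, Σu^2 = 189, Σu·u = 189, Σu = 23, Σ1 = 5.
For Xᵀw: Σu^2·w = -13163, Σu·w = -1613, Σw = -207.
Normal equations: [[11985, 1457, 189]; [1457, 189, 23]; [189, 23, 5]]·[a, b, c]ᵀ = [-13163, -1613, -207]ᵀ.
Row-reducing yields a = -5372/5527, b = -77446/71851, c = 21421/71851.

c = 0.30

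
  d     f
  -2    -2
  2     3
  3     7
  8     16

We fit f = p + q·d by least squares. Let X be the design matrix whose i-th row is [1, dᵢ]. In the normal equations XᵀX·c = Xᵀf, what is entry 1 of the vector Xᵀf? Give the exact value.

24

Entry 1 ↔ basis 1, so (Xᵀf)_{1} = Σᵢ fᵢ = (1)·(-2) + (1)·(3) + (1)·(7) + (1)·(16) = 24.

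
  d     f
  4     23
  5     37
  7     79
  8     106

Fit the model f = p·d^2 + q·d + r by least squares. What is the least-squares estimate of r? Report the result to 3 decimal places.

r = 9.033

Sums needed: Σd^2·d^2 = 7378, Σd^2·d = 1044, Σd^2 = 154, Σd·d = 154, Σd = 24, Σ1 = 4.
For Xᵀf: Σd^2·f = 11948, Σd·f = 1678, Σf = 245.
So XᵀX·[p, q, r]ᵀ = Xᵀf: [[7378, 1044, 154]; [1044, 154, 24]; [154, 24, 4]]·[p, q, r]ᵀ = [11948, 1678, 245]ᵀ.
Inverting the 3×3 Gram matrix, [p, q, r]ᵀ = [13/6, -26/5, 271/30]ᵀ.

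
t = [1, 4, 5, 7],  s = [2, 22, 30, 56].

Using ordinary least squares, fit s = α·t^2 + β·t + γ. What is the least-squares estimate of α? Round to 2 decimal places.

Setting ∂/∂α … = 0 gives: 3283·α + 533·β + 91·γ = 3848;  533·α + 91·β + 17·γ = 632;  91·α + 17·β + 4·γ = 110.
(Σt^2·t^2 = 3283, Σt^2·t = 533, Σt^2 = 91, Σt·t = 91, Σt = 17, Σ1 = 4, Σt^2·s = 3848, Σt·s = 632, Σs = 110.)
Row-reducing yields α = 13/15, β = 151/75, γ = -58/75.

α = 0.87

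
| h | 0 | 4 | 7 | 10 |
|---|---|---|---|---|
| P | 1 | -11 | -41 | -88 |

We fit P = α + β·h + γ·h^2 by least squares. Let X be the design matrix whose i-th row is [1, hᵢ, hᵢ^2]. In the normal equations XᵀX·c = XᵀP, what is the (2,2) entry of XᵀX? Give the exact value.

Row 2 ↔ basis h, column 2 ↔ basis h, so (XᵀX)_{2,2} = Σᵢ (h)·(h) = (0)·(0) + (4)·(4) + (7)·(7) + (10)·(10) = 165.

165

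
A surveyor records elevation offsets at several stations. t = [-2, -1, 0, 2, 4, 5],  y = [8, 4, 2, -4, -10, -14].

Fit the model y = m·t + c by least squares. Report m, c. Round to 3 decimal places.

m = -3.034, c = 1.712

Forming AᵀA = [[50, 8]; [8, 6]] and Aᵀy = [-138, -14]ᵀ gives AᵀA·[m, c]ᵀ = Aᵀy.
Eliminating c: 6·(row 1) − 8·(row 2) gives 236·m = 6·(-138) − 8·(-14) = -716, so m = -179/59.
Then c = ((-14) − 8·(-179/59))/6 = 101/59.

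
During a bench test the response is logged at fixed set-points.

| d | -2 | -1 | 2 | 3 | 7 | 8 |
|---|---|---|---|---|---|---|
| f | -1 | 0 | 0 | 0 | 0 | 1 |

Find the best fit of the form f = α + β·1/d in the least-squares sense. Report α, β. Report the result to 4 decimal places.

α = 0.0256, β = 0.3857

MᵀM·[α, β]ᵀ = Mᵀf reads: 6·α + (-67/168)·β = 0;  (-67/168)·α + (46489/28224)·β = 5/8.
det = 6·(46489/28224) − (-67/168)² = 274445/28224.
α = (0·(46489/28224) − (-67/168)·(5/8))/(274445/28224) = 1407/54889; β = (6·(5/8) − (-67/168)·0)/(274445/28224) = 21168/54889.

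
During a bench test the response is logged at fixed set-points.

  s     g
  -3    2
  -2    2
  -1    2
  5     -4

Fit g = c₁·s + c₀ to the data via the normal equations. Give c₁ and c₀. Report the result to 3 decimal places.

c₁ = -0.813, c₀ = 0.297

Normal-equation sums: Σs·s = 39, Σs = -1, Σ1 = 4.
For Mᵀg: Σs·g = -32, Σg = 2.
Normal equations: [[39, -1]; [-1, 4]]·[c₁, c₀]ᵀ = [-32, 2]ᵀ.
Δ = 39·4 − (-1)² = 155.
c₁ = ((-32)·4 − (-1)·2)/155 = -126/155; c₀ = (39·2 − (-1)·(-32))/155 = 46/155.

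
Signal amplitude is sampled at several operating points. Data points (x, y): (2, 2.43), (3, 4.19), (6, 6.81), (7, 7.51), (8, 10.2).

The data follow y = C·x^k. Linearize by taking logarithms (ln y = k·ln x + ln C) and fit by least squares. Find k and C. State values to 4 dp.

Taking logs, ln y = k·ln x + ln C, so regress ln y on ln x.
Σln x = 7.6089, Σ(ln x)² = 13.0084, Σln y = 8.5776, Σln x·ln y = 14.3794.
Equations: 13.0084·k + 7.6089·ln C = 14.3794;  7.6089·k + 5·ln C = 8.5776.
Solving (det = 7.1473): k = 0.92777, ln C = 0.30366, so C = exp(0.30366) = 1.35481.

k = 0.9278, C = 1.3548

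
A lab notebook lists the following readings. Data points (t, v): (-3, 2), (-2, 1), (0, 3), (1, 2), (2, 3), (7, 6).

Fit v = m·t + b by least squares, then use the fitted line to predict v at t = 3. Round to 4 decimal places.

Normal-equation sums: Σt·t = 67, Σt = 5, Σ1 = 6.
And Σt·v = 42, Σv = 17.
Eliminating b: 6·(row 1) − 5·(row 2) gives 377·m = 6·42 − 5·17 = 167, so m = 167/377.
Then b = (17 − 5·(167/377))/6 = 929/377.
At t = 3: v̂ = (167/377)·(3) + (929/377)·(1) = 110/29.

v̂ = 3.7931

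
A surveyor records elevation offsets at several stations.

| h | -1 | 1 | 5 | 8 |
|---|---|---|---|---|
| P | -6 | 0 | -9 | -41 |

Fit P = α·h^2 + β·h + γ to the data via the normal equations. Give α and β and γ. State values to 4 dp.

α = -1.0833, β = 3.7885, γ = -1.6667

Forming AᵀA = [[4723, 637, 91]; [637, 91, 13]; [91, 13, 4]] and AᵀP = [-2855, -367, -56]ᵀ gives AᵀA·[α, β, γ]ᵀ = AᵀP.
Row-reducing yields α = -13/12, β = 197/52, γ = -5/3.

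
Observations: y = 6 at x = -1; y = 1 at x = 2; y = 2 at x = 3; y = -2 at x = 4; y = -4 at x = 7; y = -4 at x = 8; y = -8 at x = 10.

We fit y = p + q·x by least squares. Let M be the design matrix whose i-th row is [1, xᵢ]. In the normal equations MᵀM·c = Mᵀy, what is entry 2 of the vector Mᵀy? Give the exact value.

Entry 2 ↔ basis x, so (Mᵀy)_{2} = Σᵢ (x)·yᵢ = (-1)·(6) + (2)·(1) + (3)·(2) + (4)·(-2) + (7)·(-4) + (8)·(-4) + (10)·(-8) = -146.

-146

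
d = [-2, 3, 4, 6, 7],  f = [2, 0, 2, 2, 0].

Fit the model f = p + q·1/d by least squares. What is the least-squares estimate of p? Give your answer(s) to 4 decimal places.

p = 1.3137

With design matrix A, AᵀA = [[5, 11/28]; [11/28, 3329/7056]] and Aᵀf = [6, -1/6]ᵀ.
det = 5·(3329/7056) − (11/28)² = 3889/1764.
p = (6·(3329/7056) − (11/28)·(-1/6))/(3889/1764) = 5109/3889; q = (5·(-1/6) − (11/28)·6)/(3889/1764) = -5628/3889.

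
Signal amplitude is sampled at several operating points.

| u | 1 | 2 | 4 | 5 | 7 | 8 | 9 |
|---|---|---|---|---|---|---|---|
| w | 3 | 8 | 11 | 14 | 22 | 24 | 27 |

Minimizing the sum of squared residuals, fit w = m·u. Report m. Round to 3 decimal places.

The normal system MᵀM·[m]ᵀ = Mᵀw is [[240]]·[m]ᵀ = [722]ᵀ.
m = 722/240 = 3.00833.

m = 3.008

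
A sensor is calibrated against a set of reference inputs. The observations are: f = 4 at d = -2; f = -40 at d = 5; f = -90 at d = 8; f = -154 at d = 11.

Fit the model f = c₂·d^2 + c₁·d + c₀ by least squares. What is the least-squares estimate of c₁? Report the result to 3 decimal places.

c₁ = -3.520

With design matrix X, XᵀX = [[19378, 1960, 214]; [1960, 214, 22]; [214, 22, 4]] and Xᵀf = [-25378, -2622, -280]ᵀ.
Row-reducing yields c₂ = -3328/3453, c₁ = -12154/3453, c₀ = 3185/3453.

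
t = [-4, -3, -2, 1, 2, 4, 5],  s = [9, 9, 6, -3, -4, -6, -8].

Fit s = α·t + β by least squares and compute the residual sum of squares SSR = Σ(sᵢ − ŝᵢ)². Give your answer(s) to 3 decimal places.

SSR = 11.227

Entries of MᵀM: Σt·t = 75, Σt = 3, Σ1 = 7.
Right-hand side: Σt·s = -150, Σs = 3.
Eliminating β: 7·(row 1) − 3·(row 2) gives 516·α = 7·(-150) − 3·3 = -1059, so α = -353/172.
Then β = (3 − 3·(-353/172))/7 = 225/172.
Residuals: -89/172, 66/43, 101/172, -97/43, -207/172, 155/172, 41/43; SSR = 1931/172.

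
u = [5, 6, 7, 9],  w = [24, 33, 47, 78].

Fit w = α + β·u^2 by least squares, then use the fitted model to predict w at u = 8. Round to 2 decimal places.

Forming AᵀA = [[4, 191]; [191, 10883]] and Aᵀw = [182, 10409]ᵀ gives AᵀA·[α, β]ᵀ = Aᵀw.
Eliminating β: 10883·(row 1) − 191·(row 2) gives 7051·α = 10883·182 − 191·10409 = -7413, so α = -7413/7051.
Then β = (10409 − 191·(-7413/7051))/10883 = 6874/7051.
At u = 8: ŵ = (-7413/7051)·(1) + (6874/7051)·(64) = 432523/7051.

ŵ = 61.34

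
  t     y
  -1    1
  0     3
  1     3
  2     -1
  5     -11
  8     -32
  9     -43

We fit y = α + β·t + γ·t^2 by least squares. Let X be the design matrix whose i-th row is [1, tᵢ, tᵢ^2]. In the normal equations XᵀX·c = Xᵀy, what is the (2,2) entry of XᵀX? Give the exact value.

176

Row 2 ↔ basis t, column 2 ↔ basis t, so (XᵀX)_{2,2} = Σᵢ (t)·(t) = (-1)·(-1) + (0)·(0) + (1)·(1) + (2)·(2) + (5)·(5) + (8)·(8) + (9)·(9) = 176.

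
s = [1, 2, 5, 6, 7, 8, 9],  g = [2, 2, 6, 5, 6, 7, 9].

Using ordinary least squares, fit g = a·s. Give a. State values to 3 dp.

a = 0.942

Sums needed: Σs·s = 260.
Moment sums: Σs·g = 245.
a = 245/260 = 0.942308.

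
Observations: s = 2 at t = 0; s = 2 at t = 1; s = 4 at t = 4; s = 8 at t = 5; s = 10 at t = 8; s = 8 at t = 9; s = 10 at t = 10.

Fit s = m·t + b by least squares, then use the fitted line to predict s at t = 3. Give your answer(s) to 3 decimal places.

The normal equations are: 287·m + 37·b = 310;  37·m + 7·b = 44.
(Σt·t = 287, Σt = 37, Σ1 = 7, Σt·s = 310, Σs = 44.)
Eliminating b: 7·(row 1) − 37·(row 2) gives 640·m = 7·310 − 37·44 = 542, so m = 271/320.
Then b = (44 − 37·(271/320))/7 = 579/320.
At t = 3: ŝ = (271/320)·(3) + (579/320)·(1) = 87/20.

ŝ = 4.350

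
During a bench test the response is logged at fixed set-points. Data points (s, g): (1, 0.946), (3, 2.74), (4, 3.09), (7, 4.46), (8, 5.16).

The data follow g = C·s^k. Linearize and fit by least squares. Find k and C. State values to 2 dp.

Linearized form: ln g = k·ln s + ln C. From the 5 transformed points,
Sums: Σln s = 6.5103, Σ(ln s)² = 11.2394, Σln g = 5.2167, Σln s·ln g = 8.9930.
Normal system: [[11.2394, 6.5103]; [6.5103, 5]]·[k, ln C]ᵀ = [8.9930, 5.2167]ᵀ.
Solving (det = 13.8136): k = 0.79653, ln C = 0.00622, so C = exp(0.00622) = 1.00624.

k = 0.80, C = 1.01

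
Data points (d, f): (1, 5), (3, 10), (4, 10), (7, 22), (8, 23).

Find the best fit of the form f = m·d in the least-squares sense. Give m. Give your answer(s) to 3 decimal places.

m = 2.971

Entries of AᵀA: Σd·d = 139.
Moment sums: Σd·f = 413.
Normal equations: [[139]]·[m]ᵀ = [413]ᵀ.
m = 413/139 = 2.97122.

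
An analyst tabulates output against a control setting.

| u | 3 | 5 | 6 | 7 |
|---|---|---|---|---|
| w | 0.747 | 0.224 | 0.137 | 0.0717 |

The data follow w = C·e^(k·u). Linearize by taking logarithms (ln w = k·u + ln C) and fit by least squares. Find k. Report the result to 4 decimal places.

With ln wᵢ as the transformed response and uᵢ as the regressor:
XᵀX = [[119.0000, 21.0000]; [21.0000, 4]], rhs = [-38.7291, -6.4108]ᵀ  (here Σu = 21.0000, Σ(u)² = 119.0000, Σln w = -6.4108, Σu·ln w = -38.7291).
Slope k = (n·Σu·ln w − Σu·Σln w)/(n·Σ(u)² − (Σu)²) = (4·-38.7291 − 21.0000·-6.4108)/35.0000 = -0.57968; ln C = (Σln w − k·Σu)/n = 1.44062.

k = -0.5797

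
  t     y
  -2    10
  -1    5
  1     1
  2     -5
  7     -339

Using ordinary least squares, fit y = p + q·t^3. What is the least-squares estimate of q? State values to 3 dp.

q = -0.996

From the data, Σ1 = 5, Σt^3 = 343, Σt^3·t^3 = 117779.
And Σy = -328, Σt^3·y = -116401.
Determinant 5·117779 − 343² = 471246.
p = ((-328)·117779 − 343·(-116401))/471246 = 1294031/471246; q = (5·(-116401) − 343·(-328))/471246 = -469501/471246.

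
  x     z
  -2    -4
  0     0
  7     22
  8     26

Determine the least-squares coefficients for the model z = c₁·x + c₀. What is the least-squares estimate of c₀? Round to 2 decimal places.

Entries of AᵀA: Σx·x = 117, Σx = 13, Σ1 = 4.
And Σx·z = 370, Σz = 44.
Normal equations: [[117, 13]; [13, 4]]·[c₁, c₀]ᵀ = [370, 44]ᵀ.
Eliminating c₀: 4·(row 1) − 13·(row 2) gives 299·c₁ = 4·370 − 13·44 = 908, so c₁ = 908/299.
Then c₀ = (44 − 13·(908/299))/4 = 26/23.

c₀ = 1.13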